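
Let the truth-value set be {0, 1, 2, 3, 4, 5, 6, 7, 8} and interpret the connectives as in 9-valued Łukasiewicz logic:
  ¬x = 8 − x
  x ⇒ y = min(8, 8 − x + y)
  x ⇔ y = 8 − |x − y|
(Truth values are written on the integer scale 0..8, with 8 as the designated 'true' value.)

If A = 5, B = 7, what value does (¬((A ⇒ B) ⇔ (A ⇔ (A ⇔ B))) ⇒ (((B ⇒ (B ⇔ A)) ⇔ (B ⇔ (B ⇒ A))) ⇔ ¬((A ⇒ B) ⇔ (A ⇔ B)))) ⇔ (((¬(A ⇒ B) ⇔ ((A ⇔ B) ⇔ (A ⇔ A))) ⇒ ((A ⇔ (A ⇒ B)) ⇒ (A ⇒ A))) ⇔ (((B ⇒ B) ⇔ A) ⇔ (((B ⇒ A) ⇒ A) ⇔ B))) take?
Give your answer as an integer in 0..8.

5

A ⇒ B = 5 ⇒ 7 = 8
A ⇔ B = 5 ⇔ 7 = 6
A ⇔ (A ⇔ B) = 5 ⇔ 6 = 7
(A ⇒ B) ⇔ (A ⇔ (A ⇔ B)) = 8 ⇔ 7 = 7
¬((A ⇒ B) ⇔ (A ⇔ (A ⇔ B))) = ¬7 = 1
B ⇔ A = 7 ⇔ 5 = 6
B ⇒ (B ⇔ A) = 7 ⇒ 6 = 7
B ⇒ A = 7 ⇒ 5 = 6
B ⇔ (B ⇒ A) = 7 ⇔ 6 = 7
(B ⇒ (B ⇔ A)) ⇔ (B ⇔ (B ⇒ A)) = 7 ⇔ 7 = 8
A ⇒ B = 5 ⇒ 7 = 8
A ⇔ B = 5 ⇔ 7 = 6
(A ⇒ B) ⇔ (A ⇔ B) = 8 ⇔ 6 = 6
¬((A ⇒ B) ⇔ (A ⇔ B)) = ¬6 = 2
((B ⇒ (B ⇔ A)) ⇔ (B ⇔ (B ⇒ A))) ⇔ ¬((A ⇒ B) ⇔ (A ⇔ B)) = 8 ⇔ 2 = 2
¬((A ⇒ B) ⇔ (A ⇔ (A ⇔ B))) ⇒ (((B ⇒ (B ⇔ A)) ⇔ (B ⇔ (B ⇒ A))) ⇔ ¬((A ⇒ B) ⇔ (A ⇔ B))) = 1 ⇒ 2 = 8
A ⇒ B = 5 ⇒ 7 = 8
¬(A ⇒ B) = ¬8 = 0
A ⇔ B = 5 ⇔ 7 = 6
A ⇔ A = 5 ⇔ 5 = 8
(A ⇔ B) ⇔ (A ⇔ A) = 6 ⇔ 8 = 6
¬(A ⇒ B) ⇔ ((A ⇔ B) ⇔ (A ⇔ A)) = 0 ⇔ 6 = 2
A ⇒ B = 5 ⇒ 7 = 8
A ⇔ (A ⇒ B) = 5 ⇔ 8 = 5
A ⇒ A = 5 ⇒ 5 = 8
(A ⇔ (A ⇒ B)) ⇒ (A ⇒ A) = 5 ⇒ 8 = 8
(¬(A ⇒ B) ⇔ ((A ⇔ B) ⇔ (A ⇔ A))) ⇒ ((A ⇔ (A ⇒ B)) ⇒ (A ⇒ A)) = 2 ⇒ 8 = 8
B ⇒ B = 7 ⇒ 7 = 8
(B ⇒ B) ⇔ A = 8 ⇔ 5 = 5
B ⇒ A = 7 ⇒ 5 = 6
(B ⇒ A) ⇒ A = 6 ⇒ 5 = 7
((B ⇒ A) ⇒ A) ⇔ B = 7 ⇔ 7 = 8
((B ⇒ B) ⇔ A) ⇔ (((B ⇒ A) ⇒ A) ⇔ B) = 5 ⇔ 8 = 5
((¬(A ⇒ B) ⇔ ((A ⇔ B) ⇔ (A ⇔ A))) ⇒ ((A ⇔ (A ⇒ B)) ⇒ (A ⇒ A))) ⇔ (((B ⇒ B) ⇔ A) ⇔ (((B ⇒ A) ⇒ A) ⇔ B)) = 8 ⇔ 5 = 5
(¬((A ⇒ B) ⇔ (A ⇔ (A ⇔ B))) ⇒ (((B ⇒ (B ⇔ A)) ⇔ (B ⇔ (B ⇒ A))) ⇔ ¬((A ⇒ B) ⇔ (A ⇔ B)))) ⇔ (((¬(A ⇒ B) ⇔ ((A ⇔ B) ⇔ (A ⇔ A))) ⇒ ((A ⇔ (A ⇒ B)) ⇒ (A ⇒ A))) ⇔ (((B ⇒ B) ⇔ A) ⇔ (((B ⇒ A) ⇒ A) ⇔ B))) = 8 ⇔ 5 = 5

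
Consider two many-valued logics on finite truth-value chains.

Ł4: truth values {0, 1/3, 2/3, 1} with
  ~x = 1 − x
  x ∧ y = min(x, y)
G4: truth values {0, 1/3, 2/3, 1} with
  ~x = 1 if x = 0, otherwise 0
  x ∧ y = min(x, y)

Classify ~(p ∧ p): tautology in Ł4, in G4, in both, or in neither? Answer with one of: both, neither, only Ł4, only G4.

neither

In Ł4: at p = 1/3 the value is 2/3 — not a tautology.
In G4: at p = 1/3 the value is 0 — not a tautology.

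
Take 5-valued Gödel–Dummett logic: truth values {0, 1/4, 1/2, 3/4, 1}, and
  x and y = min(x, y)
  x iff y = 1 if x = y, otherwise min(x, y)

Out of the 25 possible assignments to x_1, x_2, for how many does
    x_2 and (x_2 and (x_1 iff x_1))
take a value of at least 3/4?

value 1: 5 assignments (counts)
value 3/4: 5 assignments (counts)
value 1/2: 5 assignments
value 1/4: 5 assignments
value 0: 5 assignments
So 10 of the 25 assignments meet the threshold.

10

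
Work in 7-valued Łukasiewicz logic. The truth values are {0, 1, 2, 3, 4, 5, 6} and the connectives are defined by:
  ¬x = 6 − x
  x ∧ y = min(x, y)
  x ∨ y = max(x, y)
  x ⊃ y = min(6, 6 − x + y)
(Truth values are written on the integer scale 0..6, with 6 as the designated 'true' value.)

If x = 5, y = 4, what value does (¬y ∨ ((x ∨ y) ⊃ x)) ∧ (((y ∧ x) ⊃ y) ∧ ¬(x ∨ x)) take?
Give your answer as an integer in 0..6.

1

¬y = ¬4 = 2
x ∨ y = 5 ∨ 4 = 5
(x ∨ y) ⊃ x = 5 ⊃ 5 = 6
¬y ∨ ((x ∨ y) ⊃ x) = 2 ∨ 6 = 6
y ∧ x = 4 ∧ 5 = 4
(y ∧ x) ⊃ y = 4 ⊃ 4 = 6
x ∨ x = 5 ∨ 5 = 5
¬(x ∨ x) = ¬5 = 1
((y ∧ x) ⊃ y) ∧ ¬(x ∨ x) = 6 ∧ 1 = 1
(¬y ∨ ((x ∨ y) ⊃ x)) ∧ (((y ∧ x) ⊃ y) ∧ ¬(x ∨ x)) = 6 ∧ 1 = 1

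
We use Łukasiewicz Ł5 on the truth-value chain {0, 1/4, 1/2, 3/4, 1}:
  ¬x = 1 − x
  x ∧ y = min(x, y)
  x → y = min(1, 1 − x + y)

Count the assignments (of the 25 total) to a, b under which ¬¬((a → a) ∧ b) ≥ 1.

value 1: 5 assignments (counts)
value 3/4: 5 assignments
value 1/2: 5 assignments
value 1/4: 5 assignments
value 0: 5 assignments
So 5 of the 25 assignments meet the threshold.

5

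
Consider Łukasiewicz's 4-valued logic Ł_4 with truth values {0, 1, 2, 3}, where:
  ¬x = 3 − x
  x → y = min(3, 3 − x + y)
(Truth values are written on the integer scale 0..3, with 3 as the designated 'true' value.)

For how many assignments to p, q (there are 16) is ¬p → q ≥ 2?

13

p = 0, q = 0 ↦ 0  <
p = 0, q = 1 ↦ 1  <
p = 0, q = 2 ↦ 2  ≥
p = 0, q = 3 ↦ 3  ≥
p = 1, q = 0 ↦ 1  <
p = 1, q = 1 ↦ 2  ≥
p = 1, q = 2 ↦ 3  ≥
p = 1, q = 3 ↦ 3  ≥
p = 2, q = 0 ↦ 2  ≥
p = 2, q = 1 ↦ 3  ≥
p = 2, q = 2 ↦ 3  ≥
p = 2, q = 3 ↦ 3  ≥
p = 3, q = 0 ↦ 3  ≥
p = 3, q = 1 ↦ 3  ≥
p = 3, q = 2 ↦ 3  ≥
p = 3, q = 3 ↦ 3  ≥
So 13 of the 16 assignments meet the threshold.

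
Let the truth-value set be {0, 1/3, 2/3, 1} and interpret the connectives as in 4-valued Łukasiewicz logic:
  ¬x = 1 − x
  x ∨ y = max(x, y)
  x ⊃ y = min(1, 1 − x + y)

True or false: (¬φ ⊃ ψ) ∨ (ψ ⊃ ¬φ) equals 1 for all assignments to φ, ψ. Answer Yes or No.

φ = 0, ψ = 0 ↦ 1
φ = 0, ψ = 1/3 ↦ 1
φ = 0, ψ = 2/3 ↦ 1
φ = 0, ψ = 1 ↦ 1
φ = 1/3, ψ = 0 ↦ 1
φ = 1/3, ψ = 1/3 ↦ 1
φ = 1/3, ψ = 2/3 ↦ 1
φ = 1/3, ψ = 1 ↦ 1
φ = 2/3, ψ = 0 ↦ 1
φ = 2/3, ψ = 1/3 ↦ 1
φ = 2/3, ψ = 2/3 ↦ 1
φ = 2/3, ψ = 1 ↦ 1
φ = 1, ψ = 0 ↦ 1
φ = 1, ψ = 1/3 ↦ 1
φ = 1, ψ = 2/3 ↦ 1
φ = 1, ψ = 1 ↦ 1
Every assignment gives a value ≥ 1.

Yes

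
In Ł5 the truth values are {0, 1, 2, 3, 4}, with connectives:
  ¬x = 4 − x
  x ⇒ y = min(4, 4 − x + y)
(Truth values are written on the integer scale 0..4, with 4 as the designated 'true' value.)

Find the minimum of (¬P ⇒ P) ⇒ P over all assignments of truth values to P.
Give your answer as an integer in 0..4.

Take P = 2:
¬P = ¬2 = 2
¬P ⇒ P = 2 ⇒ 2 = 4
(¬P ⇒ P) ⇒ P = 4 ⇒ 2 = 2
No assignment yields a value below 2, so this is the minimum.

2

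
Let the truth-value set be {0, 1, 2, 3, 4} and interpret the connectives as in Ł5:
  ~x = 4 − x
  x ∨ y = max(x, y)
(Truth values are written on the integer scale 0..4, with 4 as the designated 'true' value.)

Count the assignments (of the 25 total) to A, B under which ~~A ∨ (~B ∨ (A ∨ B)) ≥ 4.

value 4: 13 assignments (counts)
value 3: 9 assignments
value 2: 3 assignments
So 13 of the 25 assignments meet the threshold.

13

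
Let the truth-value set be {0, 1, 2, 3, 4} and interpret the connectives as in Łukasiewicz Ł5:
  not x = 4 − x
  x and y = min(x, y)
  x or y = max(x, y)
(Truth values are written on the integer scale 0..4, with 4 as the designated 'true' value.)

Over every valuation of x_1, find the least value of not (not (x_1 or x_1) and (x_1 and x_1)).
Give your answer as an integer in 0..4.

Take x_1 = 2:
x_1 or x_1 = 2 or 2 = 2
not (x_1 or x_1) = not 2 = 2
x_1 and x_1 = 2 and 2 = 2
not (x_1 or x_1) and (x_1 and x_1) = 2 and 2 = 2
not (not (x_1 or x_1) and (x_1 and x_1)) = not 2 = 2
No assignment yields a value below 2, so this is the minimum.

2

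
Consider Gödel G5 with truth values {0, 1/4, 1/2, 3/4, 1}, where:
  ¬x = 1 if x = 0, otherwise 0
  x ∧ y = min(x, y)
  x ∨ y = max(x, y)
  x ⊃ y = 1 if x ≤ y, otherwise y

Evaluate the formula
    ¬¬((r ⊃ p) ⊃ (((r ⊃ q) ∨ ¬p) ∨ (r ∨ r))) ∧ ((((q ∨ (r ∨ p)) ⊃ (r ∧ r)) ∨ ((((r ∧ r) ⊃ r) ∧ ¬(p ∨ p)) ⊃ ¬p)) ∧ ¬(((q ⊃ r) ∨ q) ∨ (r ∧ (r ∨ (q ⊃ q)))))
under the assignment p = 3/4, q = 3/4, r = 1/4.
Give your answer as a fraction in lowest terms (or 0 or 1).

r ⊃ p = 1/4 ⊃ 3/4 = 1
r ⊃ q = 1/4 ⊃ 3/4 = 1
¬p = ¬3/4 = 0
(r ⊃ q) ∨ ¬p = 1 ∨ 0 = 1
r ∨ r = 1/4 ∨ 1/4 = 1/4
((r ⊃ q) ∨ ¬p) ∨ (r ∨ r) = 1 ∨ 1/4 = 1
(r ⊃ p) ⊃ (((r ⊃ q) ∨ ¬p) ∨ (r ∨ r)) = 1 ⊃ 1 = 1
¬((r ⊃ p) ⊃ (((r ⊃ q) ∨ ¬p) ∨ (r ∨ r))) = ¬1 = 0
¬¬((r ⊃ p) ⊃ (((r ⊃ q) ∨ ¬p) ∨ (r ∨ r))) = ¬0 = 1
r ∨ p = 1/4 ∨ 3/4 = 3/4
q ∨ (r ∨ p) = 3/4 ∨ 3/4 = 3/4
r ∧ r = 1/4 ∧ 1/4 = 1/4
(q ∨ (r ∨ p)) ⊃ (r ∧ r) = 3/4 ⊃ 1/4 = 1/4
r ∧ r = 1/4 ∧ 1/4 = 1/4
(r ∧ r) ⊃ r = 1/4 ⊃ 1/4 = 1
p ∨ p = 3/4 ∨ 3/4 = 3/4
¬(p ∨ p) = ¬3/4 = 0
((r ∧ r) ⊃ r) ∧ ¬(p ∨ p) = 1 ∧ 0 = 0
¬p = ¬3/4 = 0
(((r ∧ r) ⊃ r) ∧ ¬(p ∨ p)) ⊃ ¬p = 0 ⊃ 0 = 1
((q ∨ (r ∨ p)) ⊃ (r ∧ r)) ∨ ((((r ∧ r) ⊃ r) ∧ ¬(p ∨ p)) ⊃ ¬p) = 1/4 ∨ 1 = 1
q ⊃ r = 3/4 ⊃ 1/4 = 1/4
(q ⊃ r) ∨ q = 1/4 ∨ 3/4 = 3/4
q ⊃ q = 3/4 ⊃ 3/4 = 1
r ∨ (q ⊃ q) = 1/4 ∨ 1 = 1
r ∧ (r ∨ (q ⊃ q)) = 1/4 ∧ 1 = 1/4
((q ⊃ r) ∨ q) ∨ (r ∧ (r ∨ (q ⊃ q))) = 3/4 ∨ 1/4 = 3/4
¬(((q ⊃ r) ∨ q) ∨ (r ∧ (r ∨ (q ⊃ q)))) = ¬3/4 = 0
(((q ∨ (r ∨ p)) ⊃ (r ∧ r)) ∨ ((((r ∧ r) ⊃ r) ∧ ¬(p ∨ p)) ⊃ ¬p)) ∧ ¬(((q ⊃ r) ∨ q) ∨ (r ∧ (r ∨ (q ⊃ q)))) = 1 ∧ 0 = 0
¬¬((r ⊃ p) ⊃ (((r ⊃ q) ∨ ¬p) ∨ (r ∨ r))) ∧ ((((q ∨ (r ∨ p)) ⊃ (r ∧ r)) ∨ ((((r ∧ r) ⊃ r) ∧ ¬(p ∨ p)) ⊃ ¬p)) ∧ ¬(((q ⊃ r) ∨ q) ∨ (r ∧ (r ∨ (q ⊃ q))))) = 1 ∧ 0 = 0

0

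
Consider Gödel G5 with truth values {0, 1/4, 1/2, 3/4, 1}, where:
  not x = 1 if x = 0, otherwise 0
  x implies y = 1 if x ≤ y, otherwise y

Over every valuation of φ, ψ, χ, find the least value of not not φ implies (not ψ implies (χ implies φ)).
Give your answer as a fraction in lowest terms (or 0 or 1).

1/4

Take φ = 1/4, ψ = 0, χ = 1/2:
not φ = not 1/4 = 0
not not φ = not 0 = 1
not ψ = not 0 = 1
χ implies φ = 1/2 implies 1/4 = 1/4
not ψ implies (χ implies φ) = 1 implies 1/4 = 1/4
not not φ implies (not ψ implies (χ implies φ)) = 1 implies 1/4 = 1/4
No assignment yields a value below 1/4, so this is the minimum.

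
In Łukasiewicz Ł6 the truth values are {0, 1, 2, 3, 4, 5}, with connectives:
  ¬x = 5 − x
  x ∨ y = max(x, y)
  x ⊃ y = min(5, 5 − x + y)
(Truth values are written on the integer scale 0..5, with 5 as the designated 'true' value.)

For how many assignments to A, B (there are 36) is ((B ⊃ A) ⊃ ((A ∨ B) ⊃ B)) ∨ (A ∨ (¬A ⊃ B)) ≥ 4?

34

value 5: 30 assignments (counts)
value 4: 4 assignments (counts)
value 3: 2 assignments
So 34 of the 36 assignments meet the threshold.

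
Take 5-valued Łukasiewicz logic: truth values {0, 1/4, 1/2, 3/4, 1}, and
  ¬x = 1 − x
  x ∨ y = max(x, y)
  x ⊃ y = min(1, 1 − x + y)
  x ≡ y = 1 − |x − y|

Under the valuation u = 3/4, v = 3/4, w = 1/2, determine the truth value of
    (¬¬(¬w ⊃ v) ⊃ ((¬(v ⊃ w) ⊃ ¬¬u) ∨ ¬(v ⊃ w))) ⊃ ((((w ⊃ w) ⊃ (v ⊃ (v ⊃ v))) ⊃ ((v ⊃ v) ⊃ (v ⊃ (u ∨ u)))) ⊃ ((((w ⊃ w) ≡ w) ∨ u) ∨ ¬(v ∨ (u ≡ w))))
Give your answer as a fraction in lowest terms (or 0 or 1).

¬w = ¬1/2 = 1/2
¬w ⊃ v = 1/2 ⊃ 3/4 = 1
¬(¬w ⊃ v) = ¬1 = 0
¬¬(¬w ⊃ v) = ¬0 = 1
v ⊃ w = 3/4 ⊃ 1/2 = 3/4
¬(v ⊃ w) = ¬3/4 = 1/4
¬u = ¬3/4 = 1/4
¬¬u = ¬1/4 = 3/4
¬(v ⊃ w) ⊃ ¬¬u = 1/4 ⊃ 3/4 = 1
v ⊃ w = 3/4 ⊃ 1/2 = 3/4
¬(v ⊃ w) = ¬3/4 = 1/4
(¬(v ⊃ w) ⊃ ¬¬u) ∨ ¬(v ⊃ w) = 1 ∨ 1/4 = 1
¬¬(¬w ⊃ v) ⊃ ((¬(v ⊃ w) ⊃ ¬¬u) ∨ ¬(v ⊃ w)) = 1 ⊃ 1 = 1
w ⊃ w = 1/2 ⊃ 1/2 = 1
v ⊃ v = 3/4 ⊃ 3/4 = 1
v ⊃ (v ⊃ v) = 3/4 ⊃ 1 = 1
(w ⊃ w) ⊃ (v ⊃ (v ⊃ v)) = 1 ⊃ 1 = 1
v ⊃ v = 3/4 ⊃ 3/4 = 1
u ∨ u = 3/4 ∨ 3/4 = 3/4
v ⊃ (u ∨ u) = 3/4 ⊃ 3/4 = 1
(v ⊃ v) ⊃ (v ⊃ (u ∨ u)) = 1 ⊃ 1 = 1
((w ⊃ w) ⊃ (v ⊃ (v ⊃ v))) ⊃ ((v ⊃ v) ⊃ (v ⊃ (u ∨ u))) = 1 ⊃ 1 = 1
w ⊃ w = 1/2 ⊃ 1/2 = 1
(w ⊃ w) ≡ w = 1 ≡ 1/2 = 1/2
((w ⊃ w) ≡ w) ∨ u = 1/2 ∨ 3/4 = 3/4
u ≡ w = 3/4 ≡ 1/2 = 3/4
v ∨ (u ≡ w) = 3/4 ∨ 3/4 = 3/4
¬(v ∨ (u ≡ w)) = ¬3/4 = 1/4
(((w ⊃ w) ≡ w) ∨ u) ∨ ¬(v ∨ (u ≡ w)) = 3/4 ∨ 1/4 = 3/4
(((w ⊃ w) ⊃ (v ⊃ (v ⊃ v))) ⊃ ((v ⊃ v) ⊃ (v ⊃ (u ∨ u)))) ⊃ ((((w ⊃ w) ≡ w) ∨ u) ∨ ¬(v ∨ (u ≡ w))) = 1 ⊃ 3/4 = 3/4
(¬¬(¬w ⊃ v) ⊃ ((¬(v ⊃ w) ⊃ ¬¬u) ∨ ¬(v ⊃ w))) ⊃ ((((w ⊃ w) ⊃ (v ⊃ (v ⊃ v))) ⊃ ((v ⊃ v) ⊃ (v ⊃ (u ∨ u)))) ⊃ ((((w ⊃ w) ≡ w) ∨ u) ∨ ¬(v ∨ (u ≡ w)))) = 1 ⊃ 3/4 = 3/4

3/4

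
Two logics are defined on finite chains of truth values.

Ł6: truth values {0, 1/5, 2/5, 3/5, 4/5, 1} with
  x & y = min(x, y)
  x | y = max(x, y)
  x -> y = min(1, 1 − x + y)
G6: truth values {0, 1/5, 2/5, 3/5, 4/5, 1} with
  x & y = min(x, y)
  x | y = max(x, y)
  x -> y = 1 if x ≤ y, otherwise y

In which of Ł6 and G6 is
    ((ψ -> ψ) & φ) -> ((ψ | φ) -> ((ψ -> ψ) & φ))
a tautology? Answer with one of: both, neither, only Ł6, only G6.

both

In Ł6: every assignment gives 1 — tautology.
In G6: every assignment gives 1 — tautology.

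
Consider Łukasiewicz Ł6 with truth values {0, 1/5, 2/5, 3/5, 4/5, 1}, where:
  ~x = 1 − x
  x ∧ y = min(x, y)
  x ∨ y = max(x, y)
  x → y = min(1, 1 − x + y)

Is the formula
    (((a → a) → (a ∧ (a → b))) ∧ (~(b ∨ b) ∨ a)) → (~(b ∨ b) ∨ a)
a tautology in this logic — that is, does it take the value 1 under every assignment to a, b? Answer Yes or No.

Yes

At a = 0, b = 2/5, for instance:
a → a = 0 → 0 = 1
a → b = 0 → 2/5 = 1
a ∧ (a → b) = 0 ∧ 1 = 0
(a → a) → (a ∧ (a → b)) = 1 → 0 = 0
b ∨ b = 2/5 ∨ 2/5 = 2/5
~(b ∨ b) = ~2/5 = 3/5
~(b ∨ b) ∨ a = 3/5 ∨ 0 = 3/5
((a → a) → (a ∧ (a → b))) ∧ (~(b ∨ b) ∨ a) = 0 ∧ 3/5 = 0
(((a → a) → (a ∧ (a → b))) ∧ (~(b ∨ b) ∨ a)) → (~(b ∨ b) ∨ a) = 0 → 3/5 = 1
and checking the remaining 35 assignments likewise gives ≥ 1 in every case.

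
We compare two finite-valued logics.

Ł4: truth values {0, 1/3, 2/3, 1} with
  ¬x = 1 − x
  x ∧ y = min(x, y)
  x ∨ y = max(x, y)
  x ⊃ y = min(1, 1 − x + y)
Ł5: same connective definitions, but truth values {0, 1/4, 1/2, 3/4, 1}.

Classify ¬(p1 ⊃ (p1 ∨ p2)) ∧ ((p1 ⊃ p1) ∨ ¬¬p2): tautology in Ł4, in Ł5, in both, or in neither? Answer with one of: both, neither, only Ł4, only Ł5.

neither

In Ł4: at p1 = 0, p2 = 0 the value is 0 — not a tautology.
In Ł5: at p1 = 0, p2 = 0 the value is 0 — not a tautology.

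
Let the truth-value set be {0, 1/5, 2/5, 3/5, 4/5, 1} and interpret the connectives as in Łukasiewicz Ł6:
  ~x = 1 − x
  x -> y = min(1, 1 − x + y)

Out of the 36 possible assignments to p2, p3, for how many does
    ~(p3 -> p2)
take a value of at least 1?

1

value 1: 1 assignment (counts)
value 4/5: 2 assignments
value 3/5: 3 assignments
value 2/5: 4 assignments
value 1/5: 5 assignments
value 0: 21 assignments
So 1 of the 36 assignments meets the threshold.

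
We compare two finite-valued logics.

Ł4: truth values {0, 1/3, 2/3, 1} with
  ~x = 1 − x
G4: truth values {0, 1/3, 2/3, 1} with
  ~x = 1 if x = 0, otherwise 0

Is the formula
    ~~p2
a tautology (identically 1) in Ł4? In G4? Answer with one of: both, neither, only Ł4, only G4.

neither

In Ł4: at p2 = 0 the value is 0 — not a tautology.
In G4: at p2 = 0 the value is 0 — not a tautology.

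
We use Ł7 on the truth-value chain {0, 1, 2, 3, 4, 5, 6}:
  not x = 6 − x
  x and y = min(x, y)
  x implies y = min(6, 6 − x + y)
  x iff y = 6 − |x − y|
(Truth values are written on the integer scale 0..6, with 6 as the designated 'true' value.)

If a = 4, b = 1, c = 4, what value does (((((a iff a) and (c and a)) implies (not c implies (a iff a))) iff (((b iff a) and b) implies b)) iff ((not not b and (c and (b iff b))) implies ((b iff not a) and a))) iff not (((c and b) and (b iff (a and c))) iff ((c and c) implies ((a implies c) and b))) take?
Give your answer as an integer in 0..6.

2

a iff a = 4 iff 4 = 6
c and a = 4 and 4 = 4
(a iff a) and (c and a) = 6 and 4 = 4
not c = not 4 = 2
a iff a = 4 iff 4 = 6
not c implies (a iff a) = 2 implies 6 = 6
((a iff a) and (c and a)) implies (not c implies (a iff a)) = 4 implies 6 = 6
b iff a = 1 iff 4 = 3
(b iff a) and b = 3 and 1 = 1
((b iff a) and b) implies b = 1 implies 1 = 6
(((a iff a) and (c and a)) implies (not c implies (a iff a))) iff (((b iff a) and b) implies b) = 6 iff 6 = 6
not b = not 1 = 5
not not b = not 5 = 1
b iff b = 1 iff 1 = 6
c and (b iff b) = 4 and 6 = 4
not not b and (c and (b iff b)) = 1 and 4 = 1
not a = not 4 = 2
b iff not a = 1 iff 2 = 5
(b iff not a) and a = 5 and 4 = 4
(not not b and (c and (b iff b))) implies ((b iff not a) and a) = 1 implies 4 = 6
((((a iff a) and (c and a)) implies (not c implies (a iff a))) iff (((b iff a) and b) implies b)) iff ((not not b and (c and (b iff b))) implies ((b iff not a) and a)) = 6 iff 6 = 6
c and b = 4 and 1 = 1
a and c = 4 and 4 = 4
b iff (a and c) = 1 iff 4 = 3
(c and b) and (b iff (a and c)) = 1 and 3 = 1
c and c = 4 and 4 = 4
a implies c = 4 implies 4 = 6
(a implies c) and b = 6 and 1 = 1
(c and c) implies ((a implies c) and b) = 4 implies 1 = 3
((c and b) and (b iff (a and c))) iff ((c and c) implies ((a implies c) and b)) = 1 iff 3 = 4
not (((c and b) and (b iff (a and c))) iff ((c and c) implies ((a implies c) and b))) = not 4 = 2
(((((a iff a) and (c and a)) implies (not c implies (a iff a))) iff (((b iff a) and b) implies b)) iff ((not not b and (c and (b iff b))) implies ((b iff not a) and a))) iff not (((c and b) and (b iff (a and c))) iff ((c and c) implies ((a implies c) and b))) = 6 iff 2 = 2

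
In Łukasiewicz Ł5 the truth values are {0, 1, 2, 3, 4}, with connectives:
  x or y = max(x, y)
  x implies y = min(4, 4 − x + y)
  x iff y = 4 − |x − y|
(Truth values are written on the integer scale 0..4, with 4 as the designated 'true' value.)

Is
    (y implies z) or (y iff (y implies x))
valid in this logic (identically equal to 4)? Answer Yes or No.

Counterexample: take x = 0, y = 1, z = 0.
y implies z = 1 implies 0 = 3
y implies x = 1 implies 0 = 3
y iff (y implies x) = 1 iff 3 = 2
(y implies z) or (y iff (y implies x)) = 3 or 2 = 3
This gives 3 ≠ 4.

No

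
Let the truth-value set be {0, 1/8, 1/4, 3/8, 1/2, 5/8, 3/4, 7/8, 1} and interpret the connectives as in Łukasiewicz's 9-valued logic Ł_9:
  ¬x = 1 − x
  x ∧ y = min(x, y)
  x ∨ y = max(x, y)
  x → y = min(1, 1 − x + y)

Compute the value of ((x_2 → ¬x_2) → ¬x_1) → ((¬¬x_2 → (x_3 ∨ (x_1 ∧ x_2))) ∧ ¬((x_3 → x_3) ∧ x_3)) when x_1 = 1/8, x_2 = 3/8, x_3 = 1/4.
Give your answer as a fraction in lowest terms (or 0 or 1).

7/8

¬x_2 = ¬3/8 = 5/8
x_2 → ¬x_2 = 3/8 → 5/8 = 1
¬x_1 = ¬1/8 = 7/8
(x_2 → ¬x_2) → ¬x_1 = 1 → 7/8 = 7/8
¬x_2 = ¬3/8 = 5/8
¬¬x_2 = ¬5/8 = 3/8
x_1 ∧ x_2 = 1/8 ∧ 3/8 = 1/8
x_3 ∨ (x_1 ∧ x_2) = 1/4 ∨ 1/8 = 1/4
¬¬x_2 → (x_3 ∨ (x_1 ∧ x_2)) = 3/8 → 1/4 = 7/8
x_3 → x_3 = 1/4 → 1/4 = 1
(x_3 → x_3) ∧ x_3 = 1 ∧ 1/4 = 1/4
¬((x_3 → x_3) ∧ x_3) = ¬1/4 = 3/4
(¬¬x_2 → (x_3 ∨ (x_1 ∧ x_2))) ∧ ¬((x_3 → x_3) ∧ x_3) = 7/8 ∧ 3/4 = 3/4
((x_2 → ¬x_2) → ¬x_1) → ((¬¬x_2 → (x_3 ∨ (x_1 ∧ x_2))) ∧ ¬((x_3 → x_3) ∧ x_3)) = 7/8 → 3/4 = 7/8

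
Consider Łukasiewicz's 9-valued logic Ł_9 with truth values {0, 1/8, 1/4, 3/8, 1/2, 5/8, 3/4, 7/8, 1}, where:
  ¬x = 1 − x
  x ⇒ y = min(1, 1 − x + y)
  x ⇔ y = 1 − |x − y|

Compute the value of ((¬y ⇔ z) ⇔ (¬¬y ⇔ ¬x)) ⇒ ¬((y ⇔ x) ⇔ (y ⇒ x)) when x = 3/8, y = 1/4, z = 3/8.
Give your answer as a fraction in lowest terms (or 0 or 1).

1/8

¬y = ¬1/4 = 3/4
¬y ⇔ z = 3/4 ⇔ 3/8 = 5/8
¬y = ¬1/4 = 3/4
¬¬y = ¬3/4 = 1/4
¬x = ¬3/8 = 5/8
¬¬y ⇔ ¬x = 1/4 ⇔ 5/8 = 5/8
(¬y ⇔ z) ⇔ (¬¬y ⇔ ¬x) = 5/8 ⇔ 5/8 = 1
y ⇔ x = 1/4 ⇔ 3/8 = 7/8
y ⇒ x = 1/4 ⇒ 3/8 = 1
(y ⇔ x) ⇔ (y ⇒ x) = 7/8 ⇔ 1 = 7/8
¬((y ⇔ x) ⇔ (y ⇒ x)) = ¬7/8 = 1/8
((¬y ⇔ z) ⇔ (¬¬y ⇔ ¬x)) ⇒ ¬((y ⇔ x) ⇔ (y ⇒ x)) = 1 ⇒ 1/8 = 1/8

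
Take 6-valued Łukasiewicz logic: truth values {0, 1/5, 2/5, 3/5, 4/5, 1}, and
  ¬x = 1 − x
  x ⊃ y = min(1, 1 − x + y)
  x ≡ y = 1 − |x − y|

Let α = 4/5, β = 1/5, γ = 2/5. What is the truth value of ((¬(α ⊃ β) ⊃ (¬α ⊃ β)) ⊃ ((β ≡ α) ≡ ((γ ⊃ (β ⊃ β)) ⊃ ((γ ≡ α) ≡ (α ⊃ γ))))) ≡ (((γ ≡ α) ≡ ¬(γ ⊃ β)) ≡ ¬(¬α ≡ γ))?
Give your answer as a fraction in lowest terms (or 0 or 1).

4/5

α ⊃ β = 4/5 ⊃ 1/5 = 2/5
¬(α ⊃ β) = ¬2/5 = 3/5
¬α = ¬4/5 = 1/5
¬α ⊃ β = 1/5 ⊃ 1/5 = 1
¬(α ⊃ β) ⊃ (¬α ⊃ β) = 3/5 ⊃ 1 = 1
β ≡ α = 1/5 ≡ 4/5 = 2/5
β ⊃ β = 1/5 ⊃ 1/5 = 1
γ ⊃ (β ⊃ β) = 2/5 ⊃ 1 = 1
γ ≡ α = 2/5 ≡ 4/5 = 3/5
α ⊃ γ = 4/5 ⊃ 2/5 = 3/5
(γ ≡ α) ≡ (α ⊃ γ) = 3/5 ≡ 3/5 = 1
(γ ⊃ (β ⊃ β)) ⊃ ((γ ≡ α) ≡ (α ⊃ γ)) = 1 ⊃ 1 = 1
(β ≡ α) ≡ ((γ ⊃ (β ⊃ β)) ⊃ ((γ ≡ α) ≡ (α ⊃ γ))) = 2/5 ≡ 1 = 2/5
(¬(α ⊃ β) ⊃ (¬α ⊃ β)) ⊃ ((β ≡ α) ≡ ((γ ⊃ (β ⊃ β)) ⊃ ((γ ≡ α) ≡ (α ⊃ γ)))) = 1 ⊃ 2/5 = 2/5
γ ≡ α = 2/5 ≡ 4/5 = 3/5
γ ⊃ β = 2/5 ⊃ 1/5 = 4/5
¬(γ ⊃ β) = ¬4/5 = 1/5
(γ ≡ α) ≡ ¬(γ ⊃ β) = 3/5 ≡ 1/5 = 3/5
¬α = ¬4/5 = 1/5
¬α ≡ γ = 1/5 ≡ 2/5 = 4/5
¬(¬α ≡ γ) = ¬4/5 = 1/5
((γ ≡ α) ≡ ¬(γ ⊃ β)) ≡ ¬(¬α ≡ γ) = 3/5 ≡ 1/5 = 3/5
((¬(α ⊃ β) ⊃ (¬α ⊃ β)) ⊃ ((β ≡ α) ≡ ((γ ⊃ (β ⊃ β)) ⊃ ((γ ≡ α) ≡ (α ⊃ γ))))) ≡ (((γ ≡ α) ≡ ¬(γ ⊃ β)) ≡ ¬(¬α ≡ γ)) = 2/5 ≡ 3/5 = 4/5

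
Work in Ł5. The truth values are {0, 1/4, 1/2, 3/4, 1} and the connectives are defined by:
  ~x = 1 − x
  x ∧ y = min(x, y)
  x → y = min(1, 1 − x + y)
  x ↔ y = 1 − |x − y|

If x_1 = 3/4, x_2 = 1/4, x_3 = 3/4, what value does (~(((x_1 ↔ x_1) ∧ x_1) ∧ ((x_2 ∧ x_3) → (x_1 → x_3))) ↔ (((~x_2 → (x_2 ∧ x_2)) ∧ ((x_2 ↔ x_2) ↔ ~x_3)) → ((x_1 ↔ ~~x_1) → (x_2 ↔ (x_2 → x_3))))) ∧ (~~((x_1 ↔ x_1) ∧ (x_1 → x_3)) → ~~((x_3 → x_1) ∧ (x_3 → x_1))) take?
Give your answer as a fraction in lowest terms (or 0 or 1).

x_1 ↔ x_1 = 3/4 ↔ 3/4 = 1
(x_1 ↔ x_1) ∧ x_1 = 1 ∧ 3/4 = 3/4
x_2 ∧ x_3 = 1/4 ∧ 3/4 = 1/4
x_1 → x_3 = 3/4 → 3/4 = 1
(x_2 ∧ x_3) → (x_1 → x_3) = 1/4 → 1 = 1
((x_1 ↔ x_1) ∧ x_1) ∧ ((x_2 ∧ x_3) → (x_1 → x_3)) = 3/4 ∧ 1 = 3/4
~(((x_1 ↔ x_1) ∧ x_1) ∧ ((x_2 ∧ x_3) → (x_1 → x_3))) = ~3/4 = 1/4
~x_2 = ~1/4 = 3/4
x_2 ∧ x_2 = 1/4 ∧ 1/4 = 1/4
~x_2 → (x_2 ∧ x_2) = 3/4 → 1/4 = 1/2
x_2 ↔ x_2 = 1/4 ↔ 1/4 = 1
~x_3 = ~3/4 = 1/4
(x_2 ↔ x_2) ↔ ~x_3 = 1 ↔ 1/4 = 1/4
(~x_2 → (x_2 ∧ x_2)) ∧ ((x_2 ↔ x_2) ↔ ~x_3) = 1/2 ∧ 1/4 = 1/4
~x_1 = ~3/4 = 1/4
~~x_1 = ~1/4 = 3/4
x_1 ↔ ~~x_1 = 3/4 ↔ 3/4 = 1
x_2 → x_3 = 1/4 → 3/4 = 1
x_2 ↔ (x_2 → x_3) = 1/4 ↔ 1 = 1/4
(x_1 ↔ ~~x_1) → (x_2 ↔ (x_2 → x_3)) = 1 → 1/4 = 1/4
((~x_2 → (x_2 ∧ x_2)) ∧ ((x_2 ↔ x_2) ↔ ~x_3)) → ((x_1 ↔ ~~x_1) → (x_2 ↔ (x_2 → x_3))) = 1/4 → 1/4 = 1
~(((x_1 ↔ x_1) ∧ x_1) ∧ ((x_2 ∧ x_3) → (x_1 → x_3))) ↔ (((~x_2 → (x_2 ∧ x_2)) ∧ ((x_2 ↔ x_2) ↔ ~x_3)) → ((x_1 ↔ ~~x_1) → (x_2 ↔ (x_2 → x_3)))) = 1/4 ↔ 1 = 1/4
x_1 ↔ x_1 = 3/4 ↔ 3/4 = 1
x_1 → x_3 = 3/4 → 3/4 = 1
(x_1 ↔ x_1) ∧ (x_1 → x_3) = 1 ∧ 1 = 1
~((x_1 ↔ x_1) ∧ (x_1 → x_3)) = ~1 = 0
~~((x_1 ↔ x_1) ∧ (x_1 → x_3)) = ~0 = 1
x_3 → x_1 = 3/4 → 3/4 = 1
x_3 → x_1 = 3/4 → 3/4 = 1
(x_3 → x_1) ∧ (x_3 → x_1) = 1 ∧ 1 = 1
~((x_3 → x_1) ∧ (x_3 → x_1)) = ~1 = 0
~~((x_3 → x_1) ∧ (x_3 → x_1)) = ~0 = 1
~~((x_1 ↔ x_1) ∧ (x_1 → x_3)) → ~~((x_3 → x_1) ∧ (x_3 → x_1)) = 1 → 1 = 1
(~(((x_1 ↔ x_1) ∧ x_1) ∧ ((x_2 ∧ x_3) → (x_1 → x_3))) ↔ (((~x_2 → (x_2 ∧ x_2)) ∧ ((x_2 ↔ x_2) ↔ ~x_3)) → ((x_1 ↔ ~~x_1) → (x_2 ↔ (x_2 → x_3))))) ∧ (~~((x_1 ↔ x_1) ∧ (x_1 → x_3)) → ~~((x_3 → x_1) ∧ (x_3 → x_1))) = 1/4 ∧ 1 = 1/4

1/4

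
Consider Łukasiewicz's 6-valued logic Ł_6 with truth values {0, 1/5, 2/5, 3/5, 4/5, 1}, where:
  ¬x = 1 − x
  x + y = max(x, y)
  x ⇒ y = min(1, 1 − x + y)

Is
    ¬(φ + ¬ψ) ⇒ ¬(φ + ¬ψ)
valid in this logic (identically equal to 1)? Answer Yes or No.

Yes

At φ = 0, ψ = 2/5, for instance:
¬ψ = ¬2/5 = 3/5
φ + ¬ψ = 0 + 3/5 = 3/5
¬(φ + ¬ψ) = ¬3/5 = 2/5
¬(φ + ¬ψ) ⇒ ¬(φ + ¬ψ) = 2/5 ⇒ 2/5 = 1
and checking the remaining 35 assignments likewise gives ≥ 1 in every case.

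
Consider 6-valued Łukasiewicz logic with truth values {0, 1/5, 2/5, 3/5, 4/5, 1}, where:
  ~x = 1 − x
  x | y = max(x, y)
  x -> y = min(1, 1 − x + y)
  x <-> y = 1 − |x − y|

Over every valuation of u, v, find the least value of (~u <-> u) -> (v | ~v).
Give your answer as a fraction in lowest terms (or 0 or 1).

Take u = 2/5, v = 2/5:
~u = ~2/5 = 3/5
~u <-> u = 3/5 <-> 2/5 = 4/5
~v = ~2/5 = 3/5
v | ~v = 2/5 | 3/5 = 3/5
(~u <-> u) -> (v | ~v) = 4/5 -> 3/5 = 4/5
No assignment yields a value below 4/5, so this is the minimum.

4/5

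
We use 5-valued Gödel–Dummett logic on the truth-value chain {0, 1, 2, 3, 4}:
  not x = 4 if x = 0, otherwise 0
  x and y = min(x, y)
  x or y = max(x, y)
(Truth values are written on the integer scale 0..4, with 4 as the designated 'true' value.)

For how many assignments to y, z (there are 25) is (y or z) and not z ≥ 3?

value 4: 1 assignment (counts)
value 3: 1 assignment (counts)
value 2: 1 assignment
value 1: 1 assignment
value 0: 21 assignments
So 2 of the 25 assignments meet the threshold.

2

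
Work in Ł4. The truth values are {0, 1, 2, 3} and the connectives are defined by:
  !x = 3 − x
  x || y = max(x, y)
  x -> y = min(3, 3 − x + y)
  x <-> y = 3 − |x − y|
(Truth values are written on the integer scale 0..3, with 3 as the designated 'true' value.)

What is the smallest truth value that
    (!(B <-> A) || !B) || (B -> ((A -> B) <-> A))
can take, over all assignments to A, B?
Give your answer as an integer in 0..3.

2

Take A = 0, B = 1:
B <-> A = 1 <-> 0 = 2
!(B <-> A) = !2 = 1
!B = !1 = 2
!(B <-> A) || !B = 1 || 2 = 2
A -> B = 0 -> 1 = 3
(A -> B) <-> A = 3 <-> 0 = 0
B -> ((A -> B) <-> A) = 1 -> 0 = 2
(!(B <-> A) || !B) || (B -> ((A -> B) <-> A)) = 2 || 2 = 2
No assignment yields a value below 2, so this is the minimum.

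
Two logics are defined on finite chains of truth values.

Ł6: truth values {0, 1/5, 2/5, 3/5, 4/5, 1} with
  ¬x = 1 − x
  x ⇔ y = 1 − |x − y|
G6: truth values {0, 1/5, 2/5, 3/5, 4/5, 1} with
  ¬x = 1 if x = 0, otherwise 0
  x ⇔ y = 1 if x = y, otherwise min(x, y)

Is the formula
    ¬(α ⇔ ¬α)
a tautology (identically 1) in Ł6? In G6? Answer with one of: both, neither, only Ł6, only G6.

only G6

In Ł6: at α = 1/5 the value is 3/5 — not a tautology.
In G6: every assignment gives 1 — tautology.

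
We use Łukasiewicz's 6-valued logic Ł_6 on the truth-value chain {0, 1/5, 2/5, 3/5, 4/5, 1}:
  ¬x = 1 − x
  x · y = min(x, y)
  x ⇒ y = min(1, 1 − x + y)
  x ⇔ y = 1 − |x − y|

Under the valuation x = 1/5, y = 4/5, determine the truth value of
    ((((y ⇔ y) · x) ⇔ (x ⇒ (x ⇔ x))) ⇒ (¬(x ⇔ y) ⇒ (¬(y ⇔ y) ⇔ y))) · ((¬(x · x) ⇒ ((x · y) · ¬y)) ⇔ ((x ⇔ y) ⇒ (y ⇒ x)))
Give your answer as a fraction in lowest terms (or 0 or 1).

y ⇔ y = 4/5 ⇔ 4/5 = 1
(y ⇔ y) · x = 1 · 1/5 = 1/5
x ⇔ x = 1/5 ⇔ 1/5 = 1
x ⇒ (x ⇔ x) = 1/5 ⇒ 1 = 1
((y ⇔ y) · x) ⇔ (x ⇒ (x ⇔ x)) = 1/5 ⇔ 1 = 1/5
x ⇔ y = 1/5 ⇔ 4/5 = 2/5
¬(x ⇔ y) = ¬2/5 = 3/5
y ⇔ y = 4/5 ⇔ 4/5 = 1
¬(y ⇔ y) = ¬1 = 0
¬(y ⇔ y) ⇔ y = 0 ⇔ 4/5 = 1/5
¬(x ⇔ y) ⇒ (¬(y ⇔ y) ⇔ y) = 3/5 ⇒ 1/5 = 3/5
(((y ⇔ y) · x) ⇔ (x ⇒ (x ⇔ x))) ⇒ (¬(x ⇔ y) ⇒ (¬(y ⇔ y) ⇔ y)) = 1/5 ⇒ 3/5 = 1
x · x = 1/5 · 1/5 = 1/5
¬(x · x) = ¬1/5 = 4/5
x · y = 1/5 · 4/5 = 1/5
¬y = ¬4/5 = 1/5
(x · y) · ¬y = 1/5 · 1/5 = 1/5
¬(x · x) ⇒ ((x · y) · ¬y) = 4/5 ⇒ 1/5 = 2/5
x ⇔ y = 1/5 ⇔ 4/5 = 2/5
y ⇒ x = 4/5 ⇒ 1/5 = 2/5
(x ⇔ y) ⇒ (y ⇒ x) = 2/5 ⇒ 2/5 = 1
(¬(x · x) ⇒ ((x · y) · ¬y)) ⇔ ((x ⇔ y) ⇒ (y ⇒ x)) = 2/5 ⇔ 1 = 2/5
((((y ⇔ y) · x) ⇔ (x ⇒ (x ⇔ x))) ⇒ (¬(x ⇔ y) ⇒ (¬(y ⇔ y) ⇔ y))) · ((¬(x · x) ⇒ ((x · y) · ¬y)) ⇔ ((x ⇔ y) ⇒ (y ⇒ x))) = 1 · 2/5 = 2/5

2/5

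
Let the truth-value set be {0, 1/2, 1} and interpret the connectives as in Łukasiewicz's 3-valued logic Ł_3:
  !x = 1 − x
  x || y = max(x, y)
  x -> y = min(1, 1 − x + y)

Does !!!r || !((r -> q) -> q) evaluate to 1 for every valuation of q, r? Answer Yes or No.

No

Counterexample: take q = 0, r = 1/2.
!r = !1/2 = 1/2
!!r = !1/2 = 1/2
!!!r = !1/2 = 1/2
r -> q = 1/2 -> 0 = 1/2
(r -> q) -> q = 1/2 -> 0 = 1/2
!((r -> q) -> q) = !1/2 = 1/2
!!!r || !((r -> q) -> q) = 1/2 || 1/2 = 1/2
This gives 1/2 ≠ 1.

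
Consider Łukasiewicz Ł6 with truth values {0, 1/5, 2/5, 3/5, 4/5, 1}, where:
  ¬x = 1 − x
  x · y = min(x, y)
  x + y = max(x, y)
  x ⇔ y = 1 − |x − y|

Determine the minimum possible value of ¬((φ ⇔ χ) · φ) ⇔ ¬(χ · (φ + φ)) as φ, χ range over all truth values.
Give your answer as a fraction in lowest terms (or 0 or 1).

3/5

Take φ = 2/5, χ = 0:
φ ⇔ χ = 2/5 ⇔ 0 = 3/5
(φ ⇔ χ) · φ = 3/5 · 2/5 = 2/5
¬((φ ⇔ χ) · φ) = ¬2/5 = 3/5
φ + φ = 2/5 + 2/5 = 2/5
χ · (φ + φ) = 0 · 2/5 = 0
¬(χ · (φ + φ)) = ¬0 = 1
¬((φ ⇔ χ) · φ) ⇔ ¬(χ · (φ + φ)) = 3/5 ⇔ 1 = 3/5
No assignment yields a value below 3/5, so this is the minimum.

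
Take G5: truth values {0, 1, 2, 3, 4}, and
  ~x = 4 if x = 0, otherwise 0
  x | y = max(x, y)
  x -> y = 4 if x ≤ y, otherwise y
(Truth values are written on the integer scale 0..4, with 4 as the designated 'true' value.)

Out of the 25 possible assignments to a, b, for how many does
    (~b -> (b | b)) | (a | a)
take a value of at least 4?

21

value 4: 21 assignments (counts)
value 3: 1 assignment
value 2: 1 assignment
value 1: 1 assignment
value 0: 1 assignment
So 21 of the 25 assignments meet the threshold.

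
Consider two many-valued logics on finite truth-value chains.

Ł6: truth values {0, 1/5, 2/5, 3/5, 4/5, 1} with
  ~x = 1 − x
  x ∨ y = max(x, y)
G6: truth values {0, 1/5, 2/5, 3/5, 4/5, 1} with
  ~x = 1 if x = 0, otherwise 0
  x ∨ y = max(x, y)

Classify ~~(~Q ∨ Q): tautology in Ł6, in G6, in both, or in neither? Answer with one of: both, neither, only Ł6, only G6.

In Ł6: at Q = 1/5 the value is 4/5 — not a tautology.
In G6: every assignment gives 1 — tautology.

only G6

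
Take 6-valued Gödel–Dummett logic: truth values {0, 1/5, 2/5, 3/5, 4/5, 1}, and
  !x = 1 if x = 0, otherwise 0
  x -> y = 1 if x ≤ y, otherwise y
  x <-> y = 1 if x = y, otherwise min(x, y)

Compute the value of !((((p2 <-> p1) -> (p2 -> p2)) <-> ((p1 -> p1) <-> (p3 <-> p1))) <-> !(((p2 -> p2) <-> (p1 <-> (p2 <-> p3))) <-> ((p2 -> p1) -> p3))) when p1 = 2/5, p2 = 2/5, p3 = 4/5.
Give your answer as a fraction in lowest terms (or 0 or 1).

p2 <-> p1 = 2/5 <-> 2/5 = 1
p2 -> p2 = 2/5 -> 2/5 = 1
(p2 <-> p1) -> (p2 -> p2) = 1 -> 1 = 1
p1 -> p1 = 2/5 -> 2/5 = 1
p3 <-> p1 = 4/5 <-> 2/5 = 2/5
(p1 -> p1) <-> (p3 <-> p1) = 1 <-> 2/5 = 2/5
((p2 <-> p1) -> (p2 -> p2)) <-> ((p1 -> p1) <-> (p3 <-> p1)) = 1 <-> 2/5 = 2/5
p2 -> p2 = 2/5 -> 2/5 = 1
p2 <-> p3 = 2/5 <-> 4/5 = 2/5
p1 <-> (p2 <-> p3) = 2/5 <-> 2/5 = 1
(p2 -> p2) <-> (p1 <-> (p2 <-> p3)) = 1 <-> 1 = 1
p2 -> p1 = 2/5 -> 2/5 = 1
(p2 -> p1) -> p3 = 1 -> 4/5 = 4/5
((p2 -> p2) <-> (p1 <-> (p2 <-> p3))) <-> ((p2 -> p1) -> p3) = 1 <-> 4/5 = 4/5
!(((p2 -> p2) <-> (p1 <-> (p2 <-> p3))) <-> ((p2 -> p1) -> p3)) = !4/5 = 0
(((p2 <-> p1) -> (p2 -> p2)) <-> ((p1 -> p1) <-> (p3 <-> p1))) <-> !(((p2 -> p2) <-> (p1 <-> (p2 <-> p3))) <-> ((p2 -> p1) -> p3)) = 2/5 <-> 0 = 0
!((((p2 <-> p1) -> (p2 -> p2)) <-> ((p1 -> p1) <-> (p3 <-> p1))) <-> !(((p2 -> p2) <-> (p1 <-> (p2 <-> p3))) <-> ((p2 -> p1) -> p3))) = !0 = 1

1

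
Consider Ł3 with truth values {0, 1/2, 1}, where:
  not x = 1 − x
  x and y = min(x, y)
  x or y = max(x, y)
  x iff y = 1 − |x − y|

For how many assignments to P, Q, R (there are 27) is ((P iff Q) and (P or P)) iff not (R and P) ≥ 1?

9

value 1: 9 assignments (counts)
value 1/2: 7 assignments
value 0: 11 assignments
So 9 of the 27 assignments meet the threshold.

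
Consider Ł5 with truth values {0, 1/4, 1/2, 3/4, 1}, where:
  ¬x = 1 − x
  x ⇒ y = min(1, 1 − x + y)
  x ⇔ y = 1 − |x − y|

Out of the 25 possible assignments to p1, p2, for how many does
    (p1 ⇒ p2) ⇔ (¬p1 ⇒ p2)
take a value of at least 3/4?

15

value 1: 11 assignments (counts)
value 3/4: 4 assignments (counts)
value 1/2: 6 assignments
value 1/4: 2 assignments
value 0: 2 assignments
So 15 of the 25 assignments meet the threshold.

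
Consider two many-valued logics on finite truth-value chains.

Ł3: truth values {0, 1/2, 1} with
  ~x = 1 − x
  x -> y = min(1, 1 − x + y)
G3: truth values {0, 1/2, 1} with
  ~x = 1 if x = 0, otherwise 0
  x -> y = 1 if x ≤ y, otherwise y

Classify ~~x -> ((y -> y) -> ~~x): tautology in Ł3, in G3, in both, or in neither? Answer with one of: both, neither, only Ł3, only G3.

In Ł3: every assignment gives 1 — tautology.
In G3: every assignment gives 1 — tautology.

both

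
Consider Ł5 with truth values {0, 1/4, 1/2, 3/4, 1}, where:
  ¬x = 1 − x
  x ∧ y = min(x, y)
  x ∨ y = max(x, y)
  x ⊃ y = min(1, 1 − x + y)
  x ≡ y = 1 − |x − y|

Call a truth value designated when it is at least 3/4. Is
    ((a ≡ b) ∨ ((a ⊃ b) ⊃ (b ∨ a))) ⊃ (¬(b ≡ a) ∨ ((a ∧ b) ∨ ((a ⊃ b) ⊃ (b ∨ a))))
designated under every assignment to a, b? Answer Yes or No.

Counterexample: take a = 0, b = 0.
a ≡ b = 0 ≡ 0 = 1
a ⊃ b = 0 ⊃ 0 = 1
b ∨ a = 0 ∨ 0 = 0
(a ⊃ b) ⊃ (b ∨ a) = 1 ⊃ 0 = 0
(a ≡ b) ∨ ((a ⊃ b) ⊃ (b ∨ a)) = 1 ∨ 0 = 1
b ≡ a = 0 ≡ 0 = 1
¬(b ≡ a) = ¬1 = 0
a ∧ b = 0 ∧ 0 = 0
a ⊃ b = 0 ⊃ 0 = 1
b ∨ a = 0 ∨ 0 = 0
(a ⊃ b) ⊃ (b ∨ a) = 1 ⊃ 0 = 0
(a ∧ b) ∨ ((a ⊃ b) ⊃ (b ∨ a)) = 0 ∨ 0 = 0
¬(b ≡ a) ∨ ((a ∧ b) ∨ ((a ⊃ b) ⊃ (b ∨ a))) = 0 ∨ 0 = 0
((a ≡ b) ∨ ((a ⊃ b) ⊃ (b ∨ a))) ⊃ (¬(b ≡ a) ∨ ((a ∧ b) ∨ ((a ⊃ b) ⊃ (b ∨ a)))) = 1 ⊃ 0 = 0
This gives 0, which is below 3/4.

No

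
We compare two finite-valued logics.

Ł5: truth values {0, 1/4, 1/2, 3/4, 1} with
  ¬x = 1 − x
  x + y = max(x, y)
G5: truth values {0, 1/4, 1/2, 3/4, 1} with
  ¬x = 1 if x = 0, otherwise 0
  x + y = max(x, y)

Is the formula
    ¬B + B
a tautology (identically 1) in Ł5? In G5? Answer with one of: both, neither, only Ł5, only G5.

In Ł5: at B = 1/4 the value is 3/4 — not a tautology.
In G5: at B = 1/4 the value is 1/4 — not a tautology.

neither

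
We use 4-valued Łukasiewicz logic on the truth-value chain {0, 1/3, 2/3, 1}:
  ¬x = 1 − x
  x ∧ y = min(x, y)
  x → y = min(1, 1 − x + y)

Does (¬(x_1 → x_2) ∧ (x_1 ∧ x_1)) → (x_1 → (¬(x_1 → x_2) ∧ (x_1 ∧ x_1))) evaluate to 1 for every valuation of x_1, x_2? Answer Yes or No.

x_1 = 0, x_2 = 0 ↦ 1
x_1 = 0, x_2 = 1/3 ↦ 1
x_1 = 0, x_2 = 2/3 ↦ 1
x_1 = 0, x_2 = 1 ↦ 1
x_1 = 1/3, x_2 = 0 ↦ 1
x_1 = 1/3, x_2 = 1/3 ↦ 1
x_1 = 1/3, x_2 = 2/3 ↦ 1
x_1 = 1/3, x_2 = 1 ↦ 1
x_1 = 2/3, x_2 = 0 ↦ 1
x_1 = 2/3, x_2 = 1/3 ↦ 1
x_1 = 2/3, x_2 = 2/3 ↦ 1
x_1 = 2/3, x_2 = 1 ↦ 1
x_1 = 1, x_2 = 0 ↦ 1
x_1 = 1, x_2 = 1/3 ↦ 1
x_1 = 1, x_2 = 2/3 ↦ 1
x_1 = 1, x_2 = 1 ↦ 1
Every assignment gives a value ≥ 1.

Yes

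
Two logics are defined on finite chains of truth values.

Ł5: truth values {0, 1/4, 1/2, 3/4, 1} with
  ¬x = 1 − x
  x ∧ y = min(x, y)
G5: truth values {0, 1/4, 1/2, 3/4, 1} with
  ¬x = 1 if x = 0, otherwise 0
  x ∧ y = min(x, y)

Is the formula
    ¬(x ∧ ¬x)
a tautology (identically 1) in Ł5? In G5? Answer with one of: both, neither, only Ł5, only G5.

In Ł5: at x = 1/4 the value is 3/4 — not a tautology.
In G5: every assignment gives 1 — tautology.

only G5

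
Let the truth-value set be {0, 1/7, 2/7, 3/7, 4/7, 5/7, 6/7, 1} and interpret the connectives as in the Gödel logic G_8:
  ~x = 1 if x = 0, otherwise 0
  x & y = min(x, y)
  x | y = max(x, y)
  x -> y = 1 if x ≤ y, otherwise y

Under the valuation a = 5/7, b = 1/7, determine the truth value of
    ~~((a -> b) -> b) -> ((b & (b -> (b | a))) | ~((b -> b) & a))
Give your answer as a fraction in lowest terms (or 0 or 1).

1/7

a -> b = 5/7 -> 1/7 = 1/7
(a -> b) -> b = 1/7 -> 1/7 = 1
~((a -> b) -> b) = ~1 = 0
~~((a -> b) -> b) = ~0 = 1
b | a = 1/7 | 5/7 = 5/7
b -> (b | a) = 1/7 -> 5/7 = 1
b & (b -> (b | a)) = 1/7 & 1 = 1/7
b -> b = 1/7 -> 1/7 = 1
(b -> b) & a = 1 & 5/7 = 5/7
~((b -> b) & a) = ~5/7 = 0
(b & (b -> (b | a))) | ~((b -> b) & a) = 1/7 | 0 = 1/7
~~((a -> b) -> b) -> ((b & (b -> (b | a))) | ~((b -> b) & a)) = 1 -> 1/7 = 1/7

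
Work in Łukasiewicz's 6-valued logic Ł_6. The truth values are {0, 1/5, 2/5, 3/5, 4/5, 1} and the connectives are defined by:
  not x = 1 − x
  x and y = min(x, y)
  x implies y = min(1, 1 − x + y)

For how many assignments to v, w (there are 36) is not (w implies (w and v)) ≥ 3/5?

6

value 1: 1 assignment (counts)
value 4/5: 2 assignments (counts)
value 3/5: 3 assignments (counts)
value 2/5: 4 assignments
value 1/5: 5 assignments
value 0: 21 assignments
So 6 of the 36 assignments meet the threshold.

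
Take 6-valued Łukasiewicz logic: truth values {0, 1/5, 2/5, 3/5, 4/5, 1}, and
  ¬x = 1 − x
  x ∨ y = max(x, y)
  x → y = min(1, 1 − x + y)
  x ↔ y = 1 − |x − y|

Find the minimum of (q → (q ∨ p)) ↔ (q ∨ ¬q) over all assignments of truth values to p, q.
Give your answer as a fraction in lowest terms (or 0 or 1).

Take p = 0, q = 2/5:
q ∨ p = 2/5 ∨ 0 = 2/5
q → (q ∨ p) = 2/5 → 2/5 = 1
¬q = ¬2/5 = 3/5
q ∨ ¬q = 2/5 ∨ 3/5 = 3/5
(q → (q ∨ p)) ↔ (q ∨ ¬q) = 1 ↔ 3/5 = 3/5
No assignment yields a value below 3/5, so this is the minimum.

3/5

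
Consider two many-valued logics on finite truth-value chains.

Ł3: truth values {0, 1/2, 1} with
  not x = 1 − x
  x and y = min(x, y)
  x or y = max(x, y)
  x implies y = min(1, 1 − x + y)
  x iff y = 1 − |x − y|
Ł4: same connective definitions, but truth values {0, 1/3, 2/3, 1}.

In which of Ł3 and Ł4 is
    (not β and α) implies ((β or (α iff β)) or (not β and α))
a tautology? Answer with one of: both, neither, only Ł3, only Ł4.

both

In Ł3: every assignment gives 1 — tautology.
In Ł4: every assignment gives 1 — tautology.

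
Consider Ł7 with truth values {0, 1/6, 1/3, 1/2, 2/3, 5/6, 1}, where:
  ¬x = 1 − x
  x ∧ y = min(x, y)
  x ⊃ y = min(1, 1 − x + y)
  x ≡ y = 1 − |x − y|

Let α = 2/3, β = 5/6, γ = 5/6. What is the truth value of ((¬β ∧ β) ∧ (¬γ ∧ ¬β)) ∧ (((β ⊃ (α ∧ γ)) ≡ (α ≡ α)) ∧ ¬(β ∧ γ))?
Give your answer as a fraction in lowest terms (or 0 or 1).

1/6

¬β = ¬5/6 = 1/6
¬β ∧ β = 1/6 ∧ 5/6 = 1/6
¬γ = ¬5/6 = 1/6
¬β = ¬5/6 = 1/6
¬γ ∧ ¬β = 1/6 ∧ 1/6 = 1/6
(¬β ∧ β) ∧ (¬γ ∧ ¬β) = 1/6 ∧ 1/6 = 1/6
α ∧ γ = 2/3 ∧ 5/6 = 2/3
β ⊃ (α ∧ γ) = 5/6 ⊃ 2/3 = 5/6
α ≡ α = 2/3 ≡ 2/3 = 1
(β ⊃ (α ∧ γ)) ≡ (α ≡ α) = 5/6 ≡ 1 = 5/6
β ∧ γ = 5/6 ∧ 5/6 = 5/6
¬(β ∧ γ) = ¬5/6 = 1/6
((β ⊃ (α ∧ γ)) ≡ (α ≡ α)) ∧ ¬(β ∧ γ) = 5/6 ∧ 1/6 = 1/6
((¬β ∧ β) ∧ (¬γ ∧ ¬β)) ∧ (((β ⊃ (α ∧ γ)) ≡ (α ≡ α)) ∧ ¬(β ∧ γ)) = 1/6 ∧ 1/6 = 1/6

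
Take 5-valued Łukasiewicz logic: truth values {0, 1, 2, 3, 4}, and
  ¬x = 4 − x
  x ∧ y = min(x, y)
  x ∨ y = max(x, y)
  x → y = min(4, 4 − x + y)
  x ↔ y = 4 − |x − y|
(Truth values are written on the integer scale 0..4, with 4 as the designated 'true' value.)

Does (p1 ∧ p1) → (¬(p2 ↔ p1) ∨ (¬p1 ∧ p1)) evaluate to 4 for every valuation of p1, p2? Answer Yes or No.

No

Counterexample: take p1 = 3, p2 = 1.
p1 ∧ p1 = 3 ∧ 3 = 3
p2 ↔ p1 = 1 ↔ 3 = 2
¬(p2 ↔ p1) = ¬2 = 2
¬p1 = ¬3 = 1
¬p1 ∧ p1 = 1 ∧ 3 = 1
¬(p2 ↔ p1) ∨ (¬p1 ∧ p1) = 2 ∨ 1 = 2
(p1 ∧ p1) → (¬(p2 ↔ p1) ∨ (¬p1 ∧ p1)) = 3 → 2 = 3
This gives 3 ≠ 4.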